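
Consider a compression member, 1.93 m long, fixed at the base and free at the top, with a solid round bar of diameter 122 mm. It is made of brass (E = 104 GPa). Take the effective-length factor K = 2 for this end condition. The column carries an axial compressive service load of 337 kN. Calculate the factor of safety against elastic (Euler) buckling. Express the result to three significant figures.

I = πd⁴/64 = π×122⁴/64 = 1.087×10^7 mm⁴
I = 1.087×10^7 mm⁴ = 1.087×10^-5 m⁴
Effective length L_e = K·L = 2 × 1.93 = 3.860 m
P_cr = π²EI / L_e² = π² × 104×10⁹ × 1.087×10^-5 / 3.860² = 7.491×10^5 N
Factor of safety n = P_cr / P = 749.15 / 337 = 2.22

n ≈ 2.22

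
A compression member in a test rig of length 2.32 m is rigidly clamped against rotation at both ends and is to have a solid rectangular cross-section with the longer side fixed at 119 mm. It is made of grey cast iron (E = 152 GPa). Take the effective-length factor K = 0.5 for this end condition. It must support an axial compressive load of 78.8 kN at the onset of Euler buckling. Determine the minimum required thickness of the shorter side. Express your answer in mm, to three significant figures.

L_e = K·L = 0.5 × 2.32 = 1.160 m
Required I = P_cr·L_e²/(π²E) = 7.880×10^4 × 1.160² / (π² × 1.52×10^11) = 7.068×10^-8 m⁴
I_req = 7.068×10^4 mm⁴
Rectangle, weak axis: I_min = h·b³/12 with h = 119 mm fixed  ⇒  b = (12I/h)^(1/3) = 19.2 mm

b ≈ 19.2 mm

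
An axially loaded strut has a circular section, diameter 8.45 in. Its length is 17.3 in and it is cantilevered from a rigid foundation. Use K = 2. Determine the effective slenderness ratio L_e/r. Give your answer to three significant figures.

λ ≈ 16.4

I = πd⁴/64 = π×8.45⁴/64 = 250.3 in⁴
A = 56.08 in²;  r_min = √(I/A) = √(250.3/56.08) = 2.112 in
L_e = K·L = 2 × 17.3 = 34.60 in
λ = L_e / r_min = 34.600 / 2.112 = 16.4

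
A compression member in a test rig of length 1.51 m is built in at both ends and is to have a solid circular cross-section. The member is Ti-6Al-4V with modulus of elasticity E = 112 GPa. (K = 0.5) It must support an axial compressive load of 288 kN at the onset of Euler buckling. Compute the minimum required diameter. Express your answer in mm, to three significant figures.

L_e = K·L = 0.5 × 1.51 = 0.7550 m
Required I = P_cr·L_e²/(π²E) = 2.880×10^5 × 0.7550² / (π² × 1.12×10^11) = 1.485×10^-7 m⁴
I_req = 1.485×10^5 mm⁴
Solid circle: I = πd⁴/64  ⇒  d = (64I/π)^(1/4) = (64×1.485×10^5/π)^(1/4) = 41.7 mm

d ≈ 41.7 mm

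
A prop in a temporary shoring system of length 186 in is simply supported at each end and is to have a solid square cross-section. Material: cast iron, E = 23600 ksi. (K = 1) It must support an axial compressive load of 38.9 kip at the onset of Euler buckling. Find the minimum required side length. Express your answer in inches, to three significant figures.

L_e = K·L = 1 × 186 = 186.0 in
Required I = P_cr·L_e²/(π²E) = 3.890×10^4 × 186.0² / (π² × 2.36×10^7) = 5.778 in⁴
Solid square: I = a⁴/12  ⇒  a = (12I)^(1/4) = (12×5.778)^(1/4) = 2.89 in

a ≈ 2.89 in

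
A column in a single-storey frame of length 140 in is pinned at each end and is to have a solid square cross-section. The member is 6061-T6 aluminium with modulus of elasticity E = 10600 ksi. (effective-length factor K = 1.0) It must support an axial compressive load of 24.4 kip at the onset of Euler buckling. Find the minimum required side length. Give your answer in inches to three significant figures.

a ≈ 2.72 in

L_e = K·L = 1 × 140 = 140.0 in
Required I = P_cr·L_e²/(π²E) = 2.440×10^4 × 140.0² / (π² × 1.06×10^7) = 4.571 in⁴
Solid square: I = a⁴/12  ⇒  a = (12I)^(1/4) = (12×4.571)^(1/4) = 2.72 in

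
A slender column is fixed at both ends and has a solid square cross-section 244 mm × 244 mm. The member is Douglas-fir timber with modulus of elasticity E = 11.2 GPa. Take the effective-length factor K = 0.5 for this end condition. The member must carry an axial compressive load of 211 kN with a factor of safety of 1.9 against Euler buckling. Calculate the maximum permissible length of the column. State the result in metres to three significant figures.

L_max ≈ 18.0 m

I = a⁴/12 = 244⁴/12 = 2.954×10^8 mm⁴
I = 2.954×10^-4 m⁴
Required critical load P_cr = n·P = 1.9 × 211 = 400.9 kN = 4.009×10^5 N
From P_cr = π²EI/(K·L)²:  L = (1/K)·√(π²EI/P_cr) = (1/0.5)·√(π²×1.12×10^10×2.954×10^-4/4.009×10^5)
L = 18.0 m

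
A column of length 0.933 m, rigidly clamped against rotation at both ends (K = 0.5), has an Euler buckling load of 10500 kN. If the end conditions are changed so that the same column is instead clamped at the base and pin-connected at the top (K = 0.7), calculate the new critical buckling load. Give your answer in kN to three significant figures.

P_cr ∝ 1/K², so P_cr,new = P_cr,old × (K_old/K_new)² = 10500 × (0.5/0.7)²
= 10500 × 0.5102 = 5360 kN

P_cr ≈ 5360 kN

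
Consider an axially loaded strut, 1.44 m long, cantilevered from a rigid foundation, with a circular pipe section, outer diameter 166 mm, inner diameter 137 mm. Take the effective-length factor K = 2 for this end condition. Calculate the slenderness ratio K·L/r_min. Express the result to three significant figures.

d_o = 166 mm, d_i = 137 mm
I = π(d_o⁴ − d_i⁴)/64 = π(166⁴ − 137.0⁴)/64 = 1.998×10^7 mm⁴
A = 6.901×10^3 mm²;  r_min = √(I/A) = √(1.998×10^7/6.901×10^3) = 53.81 mm
L_e = K·L = 2 × 1.44 m = 2.880 m = 2880.0 mm
λ = L_e / r_min = 2880.0 / 53.81 = 53.5

λ ≈ 53.5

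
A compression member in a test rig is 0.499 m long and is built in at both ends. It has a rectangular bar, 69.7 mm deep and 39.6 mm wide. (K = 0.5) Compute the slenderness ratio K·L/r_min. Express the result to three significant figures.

λ ≈ 21.8

For a rectangle r_min = b/√12 = 39.6/√12 = 11.43 mm
L_e = K·L = 0.5 × 0.499 m = 0.2495 m = 249.50 mm
λ = L_e / r_min = 249.50 / 11.43 = 21.8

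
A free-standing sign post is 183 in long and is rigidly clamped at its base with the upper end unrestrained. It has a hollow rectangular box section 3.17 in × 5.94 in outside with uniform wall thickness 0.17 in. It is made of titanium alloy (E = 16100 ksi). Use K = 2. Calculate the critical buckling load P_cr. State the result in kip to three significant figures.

P_cr ≈ 6.16 kip

Inner dimensions: h_i = 5.94 − 2×0.17 = 5.600 in, b_i = 3.17 − 2×0.17 = 2.830 in
Weak-axis I_min = (h_o·b_o³ − h_i·b_i³)/12 with b_o = 3.17, b_i = 2.830 in (shorter outer/inner sides).
I_min = (5.94×3.17³ − 5.600×2.830³)/12 = 5.191 in⁴
Effective length L_e = K·L = 2 × 183 = 366.0 in
P_cr = π²EI / L_e² = π² × 16100×10³ × 5.191 / 366.0² = 6.158×10^3 lb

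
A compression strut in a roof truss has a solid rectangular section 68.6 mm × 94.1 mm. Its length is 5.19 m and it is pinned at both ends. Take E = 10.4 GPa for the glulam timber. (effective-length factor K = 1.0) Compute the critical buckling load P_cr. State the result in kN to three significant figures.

P_cr ≈ 9.65 kN

Buckling occurs about the weak axis: I_min = h·b³/12 with b = 68.6 mm (the shorter side).
I_min = 94.1×68.6³/12 = 2.532×10^6 mm⁴
I = 2.532×10^6 mm⁴ = 2.532×10^-6 m⁴
Effective length L_e = K·L = 1 × 5.19 = 5.190 m
P_cr = π²EI / L_e² = π² × 10.4×10⁹ × 2.532×10^-6 / 5.190² = 9.647×10^3 N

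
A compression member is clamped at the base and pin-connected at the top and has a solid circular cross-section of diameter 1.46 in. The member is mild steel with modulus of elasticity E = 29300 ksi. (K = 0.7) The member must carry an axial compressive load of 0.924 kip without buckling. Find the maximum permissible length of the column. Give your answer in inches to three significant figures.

L_max ≈ 377 in

I = πd⁴/64 = π×1.46⁴/64 = 0.2230 in⁴
At the buckling limit P_cr = P = 924.0 lb
From P_cr = π²EI/(K·L)²:  L = (1/K)·√(π²EI/P_cr) = (1/0.7)·√(π²×2.93×10^7×0.2230/924.0)
L = 377 in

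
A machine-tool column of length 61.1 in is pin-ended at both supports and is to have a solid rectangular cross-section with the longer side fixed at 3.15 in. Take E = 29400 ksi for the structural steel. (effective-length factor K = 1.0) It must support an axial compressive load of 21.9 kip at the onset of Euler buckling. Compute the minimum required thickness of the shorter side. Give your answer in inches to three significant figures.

b ≈ 1.02 in

L_e = K·L = 1 × 61.1 = 61.10 in
Required I = P_cr·L_e²/(π²E) = 2.190×10^4 × 61.10² / (π² × 2.94×10^7) = 0.2818 in⁴
Rectangle, weak axis: I_min = h·b³/12 with h = 3.15 in fixed  ⇒  b = (12I/h)^(1/3) = 1.02 in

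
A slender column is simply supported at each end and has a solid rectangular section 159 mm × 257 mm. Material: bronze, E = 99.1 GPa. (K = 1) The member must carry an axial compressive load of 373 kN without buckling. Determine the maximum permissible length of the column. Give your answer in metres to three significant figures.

L_max ≈ 15.0 m

Buckling occurs about the weak axis: I_min = h·b³/12 with b = 159 mm (the shorter side).
I_min = 257×159³/12 = 8.609×10^7 mm⁴
I = 8.609×10^-5 m⁴
At the buckling limit P_cr = P = 3.730×10^5 N
From P_cr = π²EI/(K·L)²:  L = (1/K)·√(π²EI/P_cr) = (1/1)·√(π²×9.91×10^10×8.609×10^-5/3.730×10^5)
L = 15.0 m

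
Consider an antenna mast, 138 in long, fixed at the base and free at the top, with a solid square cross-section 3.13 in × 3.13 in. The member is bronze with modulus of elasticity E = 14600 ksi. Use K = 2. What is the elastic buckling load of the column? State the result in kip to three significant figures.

P_cr ≈ 15.1 kip

I = a⁴/12 = 3.13⁴/12 = 7.998 in⁴
Effective length L_e = K·L = 2 × 138 = 276.0 in
P_cr = π²EI / L_e² = π² × 14600×10³ × 7.998 / 276.0² = 1.513×10^4 lb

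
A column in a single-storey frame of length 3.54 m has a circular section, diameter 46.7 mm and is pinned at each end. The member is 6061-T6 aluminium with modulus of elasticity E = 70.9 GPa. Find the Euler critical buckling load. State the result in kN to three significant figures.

P_cr ≈ 13.0 kN

I = πd⁴/64 = π×46.7⁴/64 = 2.335×10^5 mm⁴
I = 2.335×10^5 mm⁴ = 2.335×10^-7 m⁴
Effective length L_e = K·L = 1 × 3.54 = 3.540 m
P_cr = π²EI / L_e² = π² × 70.9×10⁹ × 2.335×10^-7 / 3.540² = 1.304×10^4 N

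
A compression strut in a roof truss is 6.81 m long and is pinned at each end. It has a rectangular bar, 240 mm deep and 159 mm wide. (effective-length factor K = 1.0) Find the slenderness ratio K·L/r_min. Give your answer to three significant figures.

Buckling occurs about the weak axis: I_min = h·b³/12 with b = 159 mm (the shorter side).
I_min = 240×159³/12 = 8.039×10^7 mm⁴
A = 3.816×10^4 mm²;  r_min = √(I/A) = √(8.039×10^7/3.816×10^4) = 45.90 mm
L_e = K·L = 1 × 6.81 m = 6.810 m = 6810.0 mm
λ = L_e / r_min = 6810.0 / 45.90 = 148

λ ≈ 148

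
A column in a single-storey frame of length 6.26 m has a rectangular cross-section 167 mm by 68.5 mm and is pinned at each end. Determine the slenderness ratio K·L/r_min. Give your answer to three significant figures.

Buckling occurs about the weak axis: I_min = h·b³/12 with b = 68.5 mm (the shorter side).
I_min = 167×68.5³/12 = 4.473×10^6 mm⁴
A = 1.144×10^4 mm²;  r_min = √(I/A) = √(4.473×10^6/1.144×10^4) = 19.77 mm
L_e = K·L = 1 × 6.26 m = 6.260 m = 6260.0 mm
λ = L_e / r_min = 6260.0 / 19.77 = 317

λ ≈ 317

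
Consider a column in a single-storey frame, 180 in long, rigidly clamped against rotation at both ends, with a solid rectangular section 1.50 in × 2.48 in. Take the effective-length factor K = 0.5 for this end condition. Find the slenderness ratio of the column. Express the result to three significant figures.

λ ≈ 208

For a rectangle r_min = b/√12 = 1.50/√12 = 0.4330 in
L_e = K·L = 0.5 × 180 = 90.00 in
λ = L_e / r_min = 90.000 / 0.4330 = 208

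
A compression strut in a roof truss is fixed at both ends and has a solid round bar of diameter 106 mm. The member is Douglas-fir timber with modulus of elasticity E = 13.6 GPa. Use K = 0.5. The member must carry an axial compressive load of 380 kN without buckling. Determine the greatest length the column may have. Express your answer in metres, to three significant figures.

I = πd⁴/64 = π×106⁴/64 = 6.197×10^6 mm⁴
I = 6.197×10^-6 m⁴
At the buckling limit P_cr = P = 3.800×10^5 N
From P_cr = π²EI/(K·L)²:  L = (1/K)·√(π²EI/P_cr) = (1/0.5)·√(π²×1.36×10^10×6.197×10^-6/3.800×10^5)
L = 2.96 m

L_max ≈ 2.96 m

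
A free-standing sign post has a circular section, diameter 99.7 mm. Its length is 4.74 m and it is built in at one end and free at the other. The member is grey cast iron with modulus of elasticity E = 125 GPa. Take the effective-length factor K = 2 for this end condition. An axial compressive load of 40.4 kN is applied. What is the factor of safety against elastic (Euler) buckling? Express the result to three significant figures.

n ≈ 1.65

I = πd⁴/64 = π×99.7⁴/64 = 4.850×10^6 mm⁴
I = 4.850×10^6 mm⁴ = 4.850×10^-6 m⁴
Effective length L_e = K·L = 2 × 4.74 = 9.480 m
P_cr = π²EI / L_e² = π² × 125×10⁹ × 4.850×10^-6 / 9.480² = 6.658×10^4 N
Factor of safety n = P_cr / P = 66.580 / 40.4 = 1.65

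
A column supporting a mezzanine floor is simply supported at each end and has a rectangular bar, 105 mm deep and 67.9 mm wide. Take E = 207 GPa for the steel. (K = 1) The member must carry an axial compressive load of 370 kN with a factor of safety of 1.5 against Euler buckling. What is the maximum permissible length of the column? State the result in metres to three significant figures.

L_max ≈ 3.18 m

Buckling occurs about the weak axis: I_min = h·b³/12 with b = 67.9 mm (the shorter side).
I_min = 105×67.9³/12 = 2.739×10^6 mm⁴
I = 2.739×10^-6 m⁴
Required critical load P_cr = n·P = 1.5 × 370 = 555.0 kN = 5.550×10^5 N
From P_cr = π²EI/(K·L)²:  L = (1/K)·√(π²EI/P_cr) = (1/1)·√(π²×2.07×10^11×2.739×10^-6/5.550×10^5)
L = 3.18 m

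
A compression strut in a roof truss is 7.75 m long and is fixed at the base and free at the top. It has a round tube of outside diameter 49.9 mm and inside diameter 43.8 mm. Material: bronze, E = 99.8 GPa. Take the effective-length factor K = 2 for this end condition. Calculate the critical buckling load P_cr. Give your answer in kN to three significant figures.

d_o = 49.9 mm, d_i = 43.8 mm
I = π(d_o⁴ − d_i⁴)/64 = π(49.9⁴ − 43.80⁴)/64 = 1.237×10^5 mm⁴
I = 1.237×10^5 mm⁴ = 1.237×10^-7 m⁴
Effective length L_e = K·L = 2 × 7.75 = 15.50 m
P_cr = π²EI / L_e² = π² × 99.8×10⁹ × 1.237×10^-7 / 15.50² = 507.1 N

P_cr ≈ 0.507 kN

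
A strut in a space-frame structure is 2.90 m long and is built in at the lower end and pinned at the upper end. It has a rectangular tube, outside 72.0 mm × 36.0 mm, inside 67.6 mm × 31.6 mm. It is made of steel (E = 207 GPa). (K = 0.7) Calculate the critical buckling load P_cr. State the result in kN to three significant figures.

Weak-axis I_min = (h_o·b_o³ − h_i·b_i³)/12 with b_o = 36.0, b_i = 31.60 mm (shorter outer/inner sides).
I_min = (72.0×36.0³ − 67.60×31.60³)/12 = 1.022×10^5 mm⁴
I = 1.022×10^5 mm⁴ = 1.022×10^-7 m⁴
Effective length L_e = K·L = 0.7 × 2.90 = 2.030 m
P_cr = π²EI / L_e² = π² × 207×10⁹ × 1.022×10^-7 / 2.030² = 5.066×10^4 N

P_cr ≈ 50.7 kN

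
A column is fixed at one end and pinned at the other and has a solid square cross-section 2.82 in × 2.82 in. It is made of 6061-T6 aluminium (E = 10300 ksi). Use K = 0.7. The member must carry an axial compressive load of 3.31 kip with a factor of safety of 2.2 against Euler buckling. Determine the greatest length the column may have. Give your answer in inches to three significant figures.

I = a⁴/12 = 2.82⁴/12 = 5.270 in⁴
Required critical load P_cr = n·P = 2.2 × 3.31 = 7.282 kip = 7.282×10^3 lb
From P_cr = π²EI/(K·L)²:  L = (1/K)·√(π²EI/P_cr) = (1/0.7)·√(π²×1.03×10^7×5.270/7.282×10^3)
L = 387 in

L_max ≈ 387 in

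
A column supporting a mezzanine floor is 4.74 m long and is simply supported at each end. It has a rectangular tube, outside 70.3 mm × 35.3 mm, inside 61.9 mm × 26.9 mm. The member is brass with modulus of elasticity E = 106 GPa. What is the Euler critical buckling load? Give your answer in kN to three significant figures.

Weak-axis I_min = (h_o·b_o³ − h_i·b_i³)/12 with b_o = 35.3, b_i = 26.90 mm (shorter outer/inner sides).
I_min = (70.3×35.3³ − 61.90×26.90³)/12 = 1.573×10^5 mm⁴
I = 1.573×10^5 mm⁴ = 1.573×10^-7 m⁴
Effective length L_e = K·L = 1 × 4.74 = 4.740 m
P_cr = π²EI / L_e² = π² × 106×10⁹ × 1.573×10^-7 / 4.740² = 7.324×10^3 N

P_cr ≈ 7.32 kN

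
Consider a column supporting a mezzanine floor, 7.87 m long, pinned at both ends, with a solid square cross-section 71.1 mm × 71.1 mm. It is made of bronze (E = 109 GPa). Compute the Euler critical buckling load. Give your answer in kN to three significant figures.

I = a⁴/12 = 71.1⁴/12 = 2.130×10^6 mm⁴
I = 2.130×10^6 mm⁴ = 2.130×10^-6 m⁴
Effective length L_e = K·L = 1 × 7.87 = 7.870 m
P_cr = π²EI / L_e² = π² × 109×10⁹ × 2.130×10^-6 / 7.870² = 3.699×10^4 N

P_cr ≈ 37.0 kN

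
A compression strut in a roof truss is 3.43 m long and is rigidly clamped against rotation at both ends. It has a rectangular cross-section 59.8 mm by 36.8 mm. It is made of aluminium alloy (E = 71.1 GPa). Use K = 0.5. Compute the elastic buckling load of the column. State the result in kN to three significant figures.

Buckling occurs about the weak axis: I_min = h·b³/12 with b = 36.8 mm (the shorter side).
I_min = 59.8×36.8³/12 = 2.483×10^5 mm⁴
I = 2.483×10^5 mm⁴ = 2.483×10^-7 m⁴
Effective length L_e = K·L = 0.5 × 3.43 = 1.715 m
P_cr = π²EI / L_e² = π² × 71.1×10⁹ × 2.483×10^-7 / 1.715² = 5.925×10^4 N

P_cr ≈ 59.3 kN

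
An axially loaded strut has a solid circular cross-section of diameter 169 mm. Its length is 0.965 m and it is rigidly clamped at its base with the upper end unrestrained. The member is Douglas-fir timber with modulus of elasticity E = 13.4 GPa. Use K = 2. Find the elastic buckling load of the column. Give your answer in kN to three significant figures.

P_cr ≈ 1420 kN

I = πd⁴/64 = π×169⁴/64 = 4.004×10^7 mm⁴
I = 4.004×10^7 mm⁴ = 4.004×10^-5 m⁴
Effective length L_e = K·L = 2 × 0.965 = 1.930 m
P_cr = π²EI / L_e² = π² × 13.4×10⁹ × 4.004×10^-5 / 1.930² = 1.422×10^6 N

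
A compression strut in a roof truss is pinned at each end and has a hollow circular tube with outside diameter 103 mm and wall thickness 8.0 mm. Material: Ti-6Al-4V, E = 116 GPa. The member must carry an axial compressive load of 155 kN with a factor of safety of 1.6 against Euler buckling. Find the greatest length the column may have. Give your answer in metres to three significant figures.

L_max ≈ 3.54 m

Inner diameter d_i = 103 − 2×8.0 = 87.00 mm
I = π(d_o⁴ − d_i⁴)/64 = π(103⁴ − 87.00⁴)/64 = 2.713×10^6 mm⁴
I = 2.713×10^-6 m⁴
Required critical load P_cr = n·P = 1.6 × 155 = 248.0 kN = 2.480×10^5 N
From P_cr = π²EI/(K·L)²:  L = (1/K)·√(π²EI/P_cr) = (1/1)·√(π²×1.16×10^11×2.713×10^-6/2.480×10^5)
L = 3.54 m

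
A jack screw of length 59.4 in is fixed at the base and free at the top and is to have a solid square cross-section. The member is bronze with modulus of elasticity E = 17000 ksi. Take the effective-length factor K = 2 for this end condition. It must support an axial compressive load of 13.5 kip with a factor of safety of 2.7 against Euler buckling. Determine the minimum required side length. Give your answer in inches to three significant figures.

a ≈ 2.46 in

Required P_cr = n·P = 2.7 × 13.5 = 36.45 kip
L_e = K·L = 2 × 59.4 = 118.8 in
Required I = P_cr·L_e²/(π²E) = 3.645×10^4 × 118.8² / (π² × 1.70×10^7) = 3.066 in⁴
Solid square: I = a⁴/12  ⇒  a = (12I)^(1/4) = (12×3.066)^(1/4) = 2.46 in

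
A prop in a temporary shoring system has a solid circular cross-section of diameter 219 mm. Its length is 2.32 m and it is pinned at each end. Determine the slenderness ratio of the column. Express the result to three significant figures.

I = πd⁴/64 = π×219⁴/64 = 1.129×10^8 mm⁴
A = 3.767×10^4 mm²;  r_min = √(I/A) = √(1.129×10^8/3.767×10^4) = 54.75 mm
L_e = K·L = 1 × 2.32 m = 2.320 m = 2320.0 mm
λ = L_e / r_min = 2320.0 / 54.75 = 42.4

λ ≈ 42.4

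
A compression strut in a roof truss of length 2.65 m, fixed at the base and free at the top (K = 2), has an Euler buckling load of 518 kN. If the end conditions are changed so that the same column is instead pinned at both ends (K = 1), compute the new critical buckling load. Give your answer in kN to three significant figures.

P_cr ≈ 2070 kN

P_cr ∝ 1/K², so P_cr,new = P_cr,old × (K_old/K_new)² = 518 × (2/1)²
= 518 × 4.000 = 2070 kN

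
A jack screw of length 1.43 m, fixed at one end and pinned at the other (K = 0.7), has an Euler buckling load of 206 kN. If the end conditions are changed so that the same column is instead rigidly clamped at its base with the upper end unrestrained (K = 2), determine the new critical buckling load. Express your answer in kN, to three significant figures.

P_cr ≈ 25.2 kN

P_cr ∝ 1/K², so P_cr,new = P_cr,old × (K_old/K_new)² = 206 × (0.7/2)²
= 206 × 0.1225 = 25.2 kN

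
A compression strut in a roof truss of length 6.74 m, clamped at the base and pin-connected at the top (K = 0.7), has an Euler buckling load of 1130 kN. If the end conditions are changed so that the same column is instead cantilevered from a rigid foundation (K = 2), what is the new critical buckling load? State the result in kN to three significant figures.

P_cr ∝ 1/K², so P_cr,new = P_cr,old × (K_old/K_new)² = 1130 × (0.7/2)²
= 1130 × 0.1225 = 138 kN

P_cr ≈ 138 kN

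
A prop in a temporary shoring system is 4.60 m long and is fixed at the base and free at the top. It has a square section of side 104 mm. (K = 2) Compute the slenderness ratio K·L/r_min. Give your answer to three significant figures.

λ ≈ 306

I = a⁴/12 = 104⁴/12 = 9.749×10^6 mm⁴
A = 1.082×10^4 mm²;  r_min = √(I/A) = √(9.749×10^6/1.082×10^4) = 30.02 mm
L_e = K·L = 2 × 4.60 m = 9.200 m = 9200.0 mm
λ = L_e / r_min = 9200.0 / 30.02 = 306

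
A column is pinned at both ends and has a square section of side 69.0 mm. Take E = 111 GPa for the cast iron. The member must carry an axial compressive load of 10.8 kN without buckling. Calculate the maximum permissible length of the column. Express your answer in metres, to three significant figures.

L_max ≈ 13.8 m

I = a⁴/12 = 69.0⁴/12 = 1.889×10^6 mm⁴
I = 1.889×10^-6 m⁴
At the buckling limit P_cr = P = 1.080×10^4 N
From P_cr = π²EI/(K·L)²:  L = (1/K)·√(π²EI/P_cr) = (1/1)·√(π²×1.11×10^11×1.889×10^-6/1.080×10^4)
L = 13.8 m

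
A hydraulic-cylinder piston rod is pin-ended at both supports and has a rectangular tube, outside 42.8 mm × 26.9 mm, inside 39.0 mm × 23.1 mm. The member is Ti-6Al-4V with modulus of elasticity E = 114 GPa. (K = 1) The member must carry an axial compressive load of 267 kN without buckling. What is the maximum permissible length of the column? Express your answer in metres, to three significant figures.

L_max ≈ 0.352 m

Weak-axis I_min = (h_o·b_o³ − h_i·b_i³)/12 with b_o = 26.9, b_i = 23.10 mm (shorter outer/inner sides).
I_min = (42.8×26.9³ − 39.00×23.10³)/12 = 2.936×10^4 mm⁴
I = 2.936×10^-8 m⁴
At the buckling limit P_cr = P = 2.670×10^5 N
From P_cr = π²EI/(K·L)²:  L = (1/K)·√(π²EI/P_cr) = (1/1)·√(π²×1.14×10^11×2.936×10^-8/2.670×10^5)
L = 0.352 m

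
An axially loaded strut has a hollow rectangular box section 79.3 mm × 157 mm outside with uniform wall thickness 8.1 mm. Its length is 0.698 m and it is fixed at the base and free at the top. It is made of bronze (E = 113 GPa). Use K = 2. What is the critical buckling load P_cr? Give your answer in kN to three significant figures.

P_cr ≈ 2050 kN

Inner dimensions: h_i = 157 − 2×8.1 = 140.8 mm, b_i = 79.3 − 2×8.1 = 63.10 mm
Weak-axis I_min = (h_o·b_o³ − h_i·b_i³)/12 with b_o = 79.3, b_i = 63.10 mm (shorter outer/inner sides).
I_min = (157×79.3³ − 140.8×63.10³)/12 = 3.576×10^6 mm⁴
I = 3.576×10^6 mm⁴ = 3.576×10^-6 m⁴
Effective length L_e = K·L = 2 × 0.698 = 1.396 m
P_cr = π²EI / L_e² = π² × 113×10⁹ × 3.576×10^-6 / 1.396² = 2.047×10^6 N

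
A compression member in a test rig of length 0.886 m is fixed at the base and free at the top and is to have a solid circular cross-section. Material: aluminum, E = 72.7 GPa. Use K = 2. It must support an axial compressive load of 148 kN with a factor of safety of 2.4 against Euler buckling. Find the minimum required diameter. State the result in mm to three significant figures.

Required P_cr = n·P = 2.4 × 148 = 355.2 kN
L_e = K·L = 2 × 0.886 = 1.772 m
Required I = P_cr·L_e²/(π²E) = 3.552×10^5 × 1.772² / (π² × 7.27×10^10) = 1.554×10^-6 m⁴
I_req = 1.554×10^6 mm⁴
Solid circle: I = πd⁴/64  ⇒  d = (64I/π)^(1/4) = (64×1.554×10^6/π)^(1/4) = 75.0 mm

d ≈ 75.0 mm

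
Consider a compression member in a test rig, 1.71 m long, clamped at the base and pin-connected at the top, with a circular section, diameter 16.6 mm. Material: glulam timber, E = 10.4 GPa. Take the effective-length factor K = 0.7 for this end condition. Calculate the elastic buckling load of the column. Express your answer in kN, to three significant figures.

P_cr ≈ 0.267 kN

I = πd⁴/64 = π×16.6⁴/64 = 3.727×10^3 mm⁴
I = 3.727×10^3 mm⁴ = 3.727×10^-9 m⁴
Effective length L_e = K·L = 0.7 × 1.71 = 1.197 m
P_cr = π²EI / L_e² = π² × 10.4×10⁹ × 3.727×10^-9 / 1.197² = 267.0 N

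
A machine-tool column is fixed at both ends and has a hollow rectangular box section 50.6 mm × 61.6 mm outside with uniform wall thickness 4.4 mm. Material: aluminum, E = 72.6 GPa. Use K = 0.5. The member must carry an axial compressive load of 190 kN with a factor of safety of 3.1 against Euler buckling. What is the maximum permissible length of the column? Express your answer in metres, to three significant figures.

Inner dimensions: h_i = 61.6 − 2×4.4 = 52.80 mm, b_i = 50.6 − 2×4.4 = 41.80 mm
Weak-axis I_min = (h_o·b_o³ − h_i·b_i³)/12 with b_o = 50.6, b_i = 41.80 mm (shorter outer/inner sides).
I_min = (61.6×50.6³ − 52.80×41.80³)/12 = 3.437×10^5 mm⁴
I = 3.437×10^-7 m⁴
Required critical load P_cr = n·P = 3.1 × 190 = 589.0 kN = 5.890×10^5 N
From P_cr = π²EI/(K·L)²:  L = (1/K)·√(π²EI/P_cr) = (1/0.5)·√(π²×7.26×10^10×3.437×10^-7/5.890×10^5)
L = 1.29 m

L_max ≈ 1.29 m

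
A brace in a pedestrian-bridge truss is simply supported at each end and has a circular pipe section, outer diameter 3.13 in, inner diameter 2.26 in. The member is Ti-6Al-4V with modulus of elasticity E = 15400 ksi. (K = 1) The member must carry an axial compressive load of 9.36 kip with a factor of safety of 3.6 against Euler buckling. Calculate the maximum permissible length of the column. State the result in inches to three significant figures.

L_max ≈ 124 in

d_o = 3.13 in, d_i = 2.26 in
I = π(d_o⁴ − d_i⁴)/64 = π(3.13⁴ − 2.260⁴)/64 = 3.431 in⁴
Required critical load P_cr = n·P = 3.6 × 9.36 = 33.70 kip = 3.370×10^4 lb
From P_cr = π²EI/(K·L)²:  L = (1/K)·√(π²EI/P_cr) = (1/1)·√(π²×1.54×10^7×3.431/3.370×10^4)
L = 124 in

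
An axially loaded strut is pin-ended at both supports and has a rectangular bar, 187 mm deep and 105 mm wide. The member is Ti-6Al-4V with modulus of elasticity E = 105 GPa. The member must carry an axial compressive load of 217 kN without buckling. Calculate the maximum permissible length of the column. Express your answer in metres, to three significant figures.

Buckling occurs about the weak axis: I_min = h·b³/12 with b = 105 mm (the shorter side).
I_min = 187×105³/12 = 1.804×10^7 mm⁴
I = 1.804×10^-5 m⁴
At the buckling limit P_cr = P = 2.170×10^5 N
From P_cr = π²EI/(K·L)²:  L = (1/K)·√(π²EI/P_cr) = (1/1)·√(π²×1.05×10^11×1.804×10^-5/2.170×10^5)
L = 9.28 m

L_max ≈ 9.28 m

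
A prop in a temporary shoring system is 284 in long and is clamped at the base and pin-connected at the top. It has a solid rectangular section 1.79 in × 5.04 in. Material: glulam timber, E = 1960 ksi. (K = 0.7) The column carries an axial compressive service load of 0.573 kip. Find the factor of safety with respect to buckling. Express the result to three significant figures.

n ≈ 2.06

Buckling occurs about the weak axis: I_min = h·b³/12 with b = 1.79 in (the shorter side).
I_min = 5.04×1.79³/12 = 2.409 in⁴
Effective length L_e = K·L = 0.7 × 284 = 198.8 in
P_cr = π²EI / L_e² = π² × 1960×10³ × 2.409 / 198.8² = 1.179×10^3 lb
Factor of safety n = P_cr / P = 1.1790 / 0.573 = 2.06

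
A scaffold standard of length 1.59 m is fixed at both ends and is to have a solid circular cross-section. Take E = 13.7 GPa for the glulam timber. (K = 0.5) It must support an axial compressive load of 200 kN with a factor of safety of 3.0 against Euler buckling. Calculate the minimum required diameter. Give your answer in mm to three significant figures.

Required P_cr = n·P = 3.0 × 200 = 600.0 kN
L_e = K·L = 0.5 × 1.59 = 0.7950 m
Required I = P_cr·L_e²/(π²E) = 6.000×10^5 × 0.7950² / (π² × 1.37×10^10) = 2.805×10^-6 m⁴
I_req = 2.805×10^6 mm⁴
Solid circle: I = πd⁴/64  ⇒  d = (64I/π)^(1/4) = (64×2.805×10^6/π)^(1/4) = 86.9 mm

d ≈ 86.9 mm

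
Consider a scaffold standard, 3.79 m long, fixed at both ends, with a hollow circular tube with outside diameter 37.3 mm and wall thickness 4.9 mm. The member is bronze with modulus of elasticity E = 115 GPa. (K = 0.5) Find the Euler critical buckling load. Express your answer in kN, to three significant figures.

P_cr ≈ 21.2 kN

Inner diameter d_i = 37.3 − 2×4.9 = 27.50 mm
I = π(d_o⁴ − d_i⁴)/64 = π(37.3⁴ − 27.50⁴)/64 = 6.694×10^4 mm⁴
I = 6.694×10^4 mm⁴ = 6.694×10^-8 m⁴
Effective length L_e = K·L = 0.5 × 3.79 = 1.895 m
P_cr = π²EI / L_e² = π² × 115×10⁹ × 6.694×10^-8 / 1.895² = 2.116×10^4 N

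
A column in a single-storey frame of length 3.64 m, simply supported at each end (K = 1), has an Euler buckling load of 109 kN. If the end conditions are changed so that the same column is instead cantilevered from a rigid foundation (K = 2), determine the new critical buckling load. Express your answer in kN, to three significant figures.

P_cr ∝ 1/K², so P_cr,new = P_cr,old × (K_old/K_new)² = 109 × (1/2)²
= 109 × 0.2500 = 27.2 kN

P_cr ≈ 27.2 kN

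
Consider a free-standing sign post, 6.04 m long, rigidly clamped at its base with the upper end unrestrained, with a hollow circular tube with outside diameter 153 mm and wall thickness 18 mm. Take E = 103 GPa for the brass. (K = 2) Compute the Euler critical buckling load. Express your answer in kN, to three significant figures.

P_cr ≈ 123 kN

Inner diameter d_i = 153 − 2×18 = 117.0 mm
I = π(d_o⁴ − d_i⁴)/64 = π(153⁴ − 117.0⁴)/64 = 1.770×10^7 mm⁴
I = 1.770×10^7 mm⁴ = 1.770×10^-5 m⁴
Effective length L_e = K·L = 2 × 6.04 = 12.08 m
P_cr = π²EI / L_e² = π² × 103×10⁹ × 1.770×10^-5 / 12.08² = 1.233×10^5 N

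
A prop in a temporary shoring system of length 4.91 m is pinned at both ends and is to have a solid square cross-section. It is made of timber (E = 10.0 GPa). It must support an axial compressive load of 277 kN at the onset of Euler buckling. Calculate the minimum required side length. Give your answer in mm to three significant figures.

a ≈ 169 mm

L_e = K·L = 1 × 4.91 = 4.910 m
Required I = P_cr·L_e²/(π²E) = 2.770×10^5 × 4.910² / (π² × 1.00×10^10) = 6.766×10^-5 m⁴
I_req = 6.766×10^7 mm⁴
Solid square: I = a⁴/12  ⇒  a = (12I)^(1/4) = (12×6.766×10^7)^(1/4) = 169 mm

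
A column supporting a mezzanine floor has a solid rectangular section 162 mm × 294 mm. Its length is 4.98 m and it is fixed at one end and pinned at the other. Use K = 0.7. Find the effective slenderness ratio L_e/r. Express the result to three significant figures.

λ ≈ 74.5

For a rectangle r_min = b/√12 = 162/√12 = 46.77 mm
L_e = K·L = 0.7 × 4.98 m = 3.486 m = 3486.0 mm
λ = L_e / r_min = 3486.0 / 46.77 = 74.5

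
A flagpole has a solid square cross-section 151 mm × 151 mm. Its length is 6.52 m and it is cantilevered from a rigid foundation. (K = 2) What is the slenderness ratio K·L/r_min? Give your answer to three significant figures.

For a square r = a/√12 = 151/√12 = 43.59 mm
L_e = K·L = 2 × 6.52 m = 13.04 m = 13040 mm
λ = L_e / r_min = 13040 / 43.59 = 299

λ ≈ 299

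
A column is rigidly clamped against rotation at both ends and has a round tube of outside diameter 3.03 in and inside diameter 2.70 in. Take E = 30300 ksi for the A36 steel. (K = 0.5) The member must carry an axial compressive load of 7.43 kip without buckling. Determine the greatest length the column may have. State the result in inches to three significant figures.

L_max ≈ 496 in

d_o = 3.03 in, d_i = 2.70 in
I = π(d_o⁴ − d_i⁴)/64 = π(3.03⁴ − 2.700⁴)/64 = 1.529 in⁴
At the buckling limit P_cr = P = 7.430×10^3 lb
From P_cr = π²EI/(K·L)²:  L = (1/K)·√(π²EI/P_cr) = (1/0.5)·√(π²×3.03×10^7×1.529/7.430×10^3)
L = 496 in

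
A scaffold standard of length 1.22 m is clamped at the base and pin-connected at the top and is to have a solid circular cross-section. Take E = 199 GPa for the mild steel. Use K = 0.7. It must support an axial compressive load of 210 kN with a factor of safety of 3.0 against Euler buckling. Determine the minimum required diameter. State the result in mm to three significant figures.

Required P_cr = n·P = 3.0 × 210 = 630.0 kN
L_e = K·L = 0.7 × 1.22 = 0.8540 m
Required I = P_cr·L_e²/(π²E) = 6.300×10^5 × 0.8540² / (π² × 1.99×10^11) = 2.339×10^-7 m⁴
I_req = 2.339×10^5 mm⁴
Solid circle: I = πd⁴/64  ⇒  d = (64I/π)^(1/4) = (64×2.339×10^5/π)^(1/4) = 46.7 mm

d ≈ 46.7 mm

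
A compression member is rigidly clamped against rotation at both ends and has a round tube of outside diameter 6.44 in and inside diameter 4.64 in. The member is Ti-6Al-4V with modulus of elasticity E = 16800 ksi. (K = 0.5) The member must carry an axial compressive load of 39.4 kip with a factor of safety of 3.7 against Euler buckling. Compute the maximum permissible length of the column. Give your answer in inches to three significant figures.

L_max ≈ 530 in

d_o = 6.44 in, d_i = 4.64 in
I = π(d_o⁴ − d_i⁴)/64 = π(6.44⁴ − 4.640⁴)/64 = 61.68 in⁴
Required critical load P_cr = n·P = 3.7 × 39.4 = 145.8 kip = 1.458×10^5 lb
From P_cr = π²EI/(K·L)²:  L = (1/K)·√(π²EI/P_cr) = (1/0.5)·√(π²×1.68×10^7×61.68/1.458×10^5)
L = 530 in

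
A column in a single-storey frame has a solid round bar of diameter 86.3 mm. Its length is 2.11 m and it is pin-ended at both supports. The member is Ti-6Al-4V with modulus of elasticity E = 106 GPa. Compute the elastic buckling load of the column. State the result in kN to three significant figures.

P_cr ≈ 640 kN

I = πd⁴/64 = π×86.3⁴/64 = 2.723×10^6 mm⁴
I = 2.723×10^6 mm⁴ = 2.723×10^-6 m⁴
Effective length L_e = K·L = 1 × 2.11 = 2.110 m
P_cr = π²EI / L_e² = π² × 106×10⁹ × 2.723×10^-6 / 2.110² = 6.398×10^5 N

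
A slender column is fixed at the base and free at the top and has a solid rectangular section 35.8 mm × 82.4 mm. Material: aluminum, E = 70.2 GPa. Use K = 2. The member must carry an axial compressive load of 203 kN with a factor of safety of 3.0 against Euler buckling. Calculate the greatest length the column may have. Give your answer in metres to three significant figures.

L_max ≈ 0.299 m

Buckling occurs about the weak axis: I_min = h·b³/12 with b = 35.8 mm (the shorter side).
I_min = 82.4×35.8³/12 = 3.151×10^5 mm⁴
I = 3.151×10^-7 m⁴
Required critical load P_cr = n·P = 3.0 × 203 = 609.0 kN = 6.090×10^5 N
From P_cr = π²EI/(K·L)²:  L = (1/K)·√(π²EI/P_cr) = (1/2)·√(π²×7.02×10^10×3.151×10^-7/6.090×10^5)
L = 0.299 m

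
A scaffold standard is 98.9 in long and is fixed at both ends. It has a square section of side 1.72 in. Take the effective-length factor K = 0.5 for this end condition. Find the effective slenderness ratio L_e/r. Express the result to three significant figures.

I = a⁴/12 = 1.72⁴/12 = 0.7293 in⁴
A = 2.958 in²;  r_min = √(I/A) = √(0.7293/2.958) = 0.4965 in
L_e = K·L = 0.5 × 98.9 = 49.45 in
λ = L_e / r_min = 49.450 / 0.4965 = 99.6

λ ≈ 99.6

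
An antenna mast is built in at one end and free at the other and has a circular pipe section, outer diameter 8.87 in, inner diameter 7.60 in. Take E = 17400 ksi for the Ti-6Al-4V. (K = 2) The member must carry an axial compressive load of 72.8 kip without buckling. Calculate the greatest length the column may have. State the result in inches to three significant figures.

d_o = 8.87 in, d_i = 7.60 in
I = π(d_o⁴ − d_i⁴)/64 = π(8.87⁴ − 7.600⁴)/64 = 140.1 in⁴
At the buckling limit P_cr = P = 7.280×10^4 lb
From P_cr = π²EI/(K·L)²:  L = (1/K)·√(π²EI/P_cr) = (1/2)·√(π²×1.74×10^7×140.1/7.280×10^4)
L = 287 in

L_max ≈ 287 in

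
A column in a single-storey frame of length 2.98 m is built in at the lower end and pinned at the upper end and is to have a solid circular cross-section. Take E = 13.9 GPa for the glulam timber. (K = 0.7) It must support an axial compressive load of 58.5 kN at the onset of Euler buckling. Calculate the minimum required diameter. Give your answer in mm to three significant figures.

L_e = K·L = 0.7 × 2.98 = 2.086 m
Required I = P_cr·L_e²/(π²E) = 5.850×10^4 × 2.086² / (π² × 1.39×10^10) = 1.856×10^-6 m⁴
I_req = 1.856×10^6 mm⁴
Solid circle: I = πd⁴/64  ⇒  d = (64I/π)^(1/4) = (64×1.856×10^6/π)^(1/4) = 78.4 mm

d ≈ 78.4 mm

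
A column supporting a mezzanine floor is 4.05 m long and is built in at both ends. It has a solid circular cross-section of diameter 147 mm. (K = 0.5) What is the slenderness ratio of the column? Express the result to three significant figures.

λ ≈ 55.1

For a solid circle r = d/4 = 147/4 = 36.75 mm
L_e = K·L = 0.5 × 4.05 m = 2.025 m = 2025.0 mm
λ = L_e / r_min = 2025.0 / 36.75 = 55.1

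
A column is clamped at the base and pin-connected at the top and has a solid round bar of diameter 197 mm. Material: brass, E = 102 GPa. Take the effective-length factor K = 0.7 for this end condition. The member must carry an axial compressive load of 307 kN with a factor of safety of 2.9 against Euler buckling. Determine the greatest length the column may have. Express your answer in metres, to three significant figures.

L_max ≈ 13.1 m

I = πd⁴/64 = π×197⁴/64 = 7.393×10^7 mm⁴
I = 7.393×10^-5 m⁴
Required critical load P_cr = n·P = 2.9 × 307 = 890.3 kN = 8.903×10^5 N
From P_cr = π²EI/(K·L)²:  L = (1/K)·√(π²EI/P_cr) = (1/0.7)·√(π²×1.02×10^11×7.393×10^-5/8.903×10^5)
L = 13.1 m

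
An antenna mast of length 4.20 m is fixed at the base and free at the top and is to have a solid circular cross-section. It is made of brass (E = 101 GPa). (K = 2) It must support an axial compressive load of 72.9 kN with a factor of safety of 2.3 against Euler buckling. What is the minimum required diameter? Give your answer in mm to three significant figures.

Required P_cr = n·P = 2.3 × 72.9 = 167.7 kN
L_e = K·L = 2 × 4.20 = 8.400 m
Required I = P_cr·L_e²/(π²E) = 1.677×10^5 × 8.400² / (π² × 1.01×10^11) = 1.187×10^-5 m⁴
I_req = 1.187×10^7 mm⁴
Solid circle: I = πd⁴/64  ⇒  d = (64I/π)^(1/4) = (64×1.187×10^7/π)^(1/4) = 125 mm

d ≈ 125 mm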